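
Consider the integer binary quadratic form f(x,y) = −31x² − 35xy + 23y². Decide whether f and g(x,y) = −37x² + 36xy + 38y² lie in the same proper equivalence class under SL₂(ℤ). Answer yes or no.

D₁ = 4077, D₂ = 6920
discriminants differ ⇒ not SL₂(ℤ)-equivalent

no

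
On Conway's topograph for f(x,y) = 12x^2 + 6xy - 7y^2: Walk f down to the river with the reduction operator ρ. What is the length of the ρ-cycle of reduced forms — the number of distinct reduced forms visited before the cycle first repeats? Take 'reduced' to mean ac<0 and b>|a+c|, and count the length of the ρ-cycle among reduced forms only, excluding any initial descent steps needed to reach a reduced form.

D = 372, ⌊√D⌋ = 19
river: ρ → (-7,8,11)
river: ρ → (11,14,-4)
river: ρ → (-4,18,3)
river: ρ → (3,18,-4)
river: ρ → (-4,14,11)
river: ρ → (11,8,-7)
river: ρ → (-7,6,12)
river: ρ → (12,18,-1)
river: ρ → (-1,18,12)
river: ρ → (12,6,-7)
ρ-cycle length = 10 (tail of 0 descent steps not counted)

10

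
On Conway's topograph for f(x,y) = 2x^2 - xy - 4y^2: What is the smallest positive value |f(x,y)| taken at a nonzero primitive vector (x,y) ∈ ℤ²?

descent: ρ → (-4,1,2)
descent: ρ → (2,3,-3)  [lands on river]
river: ρ → (-3,3,2)
river: ρ → (2,5,-1)
river: ρ → (-1,5,2)
closes: descent 2, river 4
min |a| on river = 1

1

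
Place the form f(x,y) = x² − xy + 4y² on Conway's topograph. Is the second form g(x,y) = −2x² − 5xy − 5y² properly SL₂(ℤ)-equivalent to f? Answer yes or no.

D₁ = -15, D₂ = -15
f: translate: b→1 (≡-1 mod 2), so (1,-1,4)→(1,1,4)
f: reduced (well bottom): (1,1,4) with a≤c, −a<b≤a
g is negative-definite; reduce −g:
−g: translate: b→1 (≡5 mod 4), so (2,5,5)→(2,1,2)
−g: reduced (well bottom): (2,1,2) with a≤c, −a<b≤a
flip sign back: reduced form of g is (-2,-1,-2)
reduced forms (1, 1, 4) vs (-2, -1, -2) ⇒ inequivalent

no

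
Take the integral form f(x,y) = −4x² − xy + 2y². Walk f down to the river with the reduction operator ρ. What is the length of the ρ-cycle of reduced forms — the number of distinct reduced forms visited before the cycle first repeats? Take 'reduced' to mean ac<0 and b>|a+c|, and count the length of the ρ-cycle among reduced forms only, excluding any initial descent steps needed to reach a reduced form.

D = 33, ⌊√D⌋ = 5
descent: ρ → (2,5,-1)  [lands on river]
river: ρ → (-1,5,2)
river: ρ → (2,3,-3)
river: ρ → (-3,3,2)
ρ-cycle length = 4 (tail of 1 descent step not counted)

4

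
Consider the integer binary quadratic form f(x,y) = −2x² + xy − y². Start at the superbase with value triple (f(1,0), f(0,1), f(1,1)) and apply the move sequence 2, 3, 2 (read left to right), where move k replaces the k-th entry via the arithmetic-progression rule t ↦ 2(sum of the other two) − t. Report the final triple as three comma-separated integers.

start (-2,-1,-2) = (f(1,0),f(0,1),f(1,1))
replace slot 2: 2·((-2)+(-2)) − (-1) = -7 → (-2,-7,-2)
replace slot 3: 2·((-2)+(-7)) − (-2) = -16 → (-2,-7,-16)
replace slot 2: 2·((-2)+(-16)) − (-7) = -29 → (-2,-29,-16)

-2,-29,-16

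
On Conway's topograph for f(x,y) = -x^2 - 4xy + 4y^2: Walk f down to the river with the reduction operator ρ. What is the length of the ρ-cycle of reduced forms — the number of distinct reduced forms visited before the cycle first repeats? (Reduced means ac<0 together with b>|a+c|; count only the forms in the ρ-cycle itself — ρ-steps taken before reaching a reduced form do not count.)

D = 32, ⌊√D⌋ = 5
descent: ρ → (4,4,-1)  [lands on river]
river: ρ → (-1,4,4)
ρ-cycle length = 2 (tail of 1 descent step not counted)

2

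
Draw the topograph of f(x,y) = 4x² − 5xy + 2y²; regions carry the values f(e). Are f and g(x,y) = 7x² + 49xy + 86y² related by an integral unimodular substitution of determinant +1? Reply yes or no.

D₁ = -7, D₂ = -7
f: translate: b→3 (≡-5 mod 8), so (4,-5,2)→(4,3,1)
f: flip: (4,3,1)→(1,-3,4)
f: translate: b→1 (≡-3 mod 2), so (1,-3,4)→(1,1,2)
f: reduced (well bottom): (1,1,2) with a≤c, −a<b≤a
g: translate: b→7 (≡49 mod 14), so (7,49,86)→(7,7,2)
g: flip: (7,7,2)→(2,-7,7)
g: translate: b→1 (≡-7 mod 4), so (2,-7,7)→(2,1,1)
g: flip: (2,1,1)→(1,-1,2)
g: translate: b→1 (≡-1 mod 2), so (1,-1,2)→(1,1,2)
g: reduced (well bottom): (1,1,2) with a≤c, −a<b≤a
reduced forms (1, 1, 2) vs (1, 1, 2) ⇒ equivalent

yes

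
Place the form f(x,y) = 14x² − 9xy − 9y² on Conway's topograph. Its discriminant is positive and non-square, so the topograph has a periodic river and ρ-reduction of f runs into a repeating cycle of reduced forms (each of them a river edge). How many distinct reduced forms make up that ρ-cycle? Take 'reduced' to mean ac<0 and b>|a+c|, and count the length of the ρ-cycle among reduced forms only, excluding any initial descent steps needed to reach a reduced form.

D = 585, ⌊√D⌋ = 24
descent: ρ → (-9,9,14)  [lands on river]
river: ρ → (14,19,-4)
river: ρ → (-4,21,9)
river: ρ → (9,15,-10)
river: ρ → (-10,5,14)
river: ρ → (14,23,-1)
river: ρ → (-1,23,14)
river: ρ → (14,5,-10)
river: ρ → (-10,15,9)
river: ρ → (9,21,-4)
river: ρ → (-4,19,14)
river: ρ → (14,9,-9)
ρ-cycle length = 12 (tail of 1 descent step not counted)

12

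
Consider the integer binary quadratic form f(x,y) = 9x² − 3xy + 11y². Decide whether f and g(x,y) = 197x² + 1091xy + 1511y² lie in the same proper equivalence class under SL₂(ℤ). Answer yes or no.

D₁ = -387, D₂ = -387
f: reduced (well bottom): (9,-3,11) with a≤c, −a<b≤a
g: translate: b→-91 (≡1091 mod 394), so (197,1091,1511)→(197,-91,11)
g: flip: (197,-91,11)→(11,91,197)
g: translate: b→3 (≡91 mod 22), so (11,91,197)→(11,3,9)
g: flip: (11,3,9)→(9,-3,11)
g: reduced (well bottom): (9,-3,11) with a≤c, −a<b≤a
reduced forms (9, -3, 11) vs (9, -3, 11) ⇒ equivalent

yes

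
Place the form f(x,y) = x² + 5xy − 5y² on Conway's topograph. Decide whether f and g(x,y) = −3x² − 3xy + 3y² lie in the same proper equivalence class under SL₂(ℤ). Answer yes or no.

D₁ = 45, D₂ = 45
river cycle of f (length 2): (-5, 5, 1), (1, 5, -5)
river cycle of g (length 2): (3, 3, -3), (-3, 3, 3)
cycles differ ⇒ inequivalent

no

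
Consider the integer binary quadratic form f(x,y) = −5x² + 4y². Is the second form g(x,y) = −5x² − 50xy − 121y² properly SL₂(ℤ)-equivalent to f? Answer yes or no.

D₁ = 80, D₂ = 80
river cycle of f (length 2): (4, 8, -1), (-1, 8, 4)
river cycle of g (length 2): (4, 8, -1), (-1, 8, 4)
cycles coincide ⇒ equivalent

yes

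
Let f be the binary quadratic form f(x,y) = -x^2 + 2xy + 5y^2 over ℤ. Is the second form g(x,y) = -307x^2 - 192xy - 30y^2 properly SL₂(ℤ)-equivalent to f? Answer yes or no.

D₁ = 24, D₂ = 24
river cycle of f (length 2): (-1, 4, 2), (2, 4, -1)
river cycle of g (length 2): (-1, 4, 2), (2, 4, -1)
cycles coincide ⇒ equivalent

yes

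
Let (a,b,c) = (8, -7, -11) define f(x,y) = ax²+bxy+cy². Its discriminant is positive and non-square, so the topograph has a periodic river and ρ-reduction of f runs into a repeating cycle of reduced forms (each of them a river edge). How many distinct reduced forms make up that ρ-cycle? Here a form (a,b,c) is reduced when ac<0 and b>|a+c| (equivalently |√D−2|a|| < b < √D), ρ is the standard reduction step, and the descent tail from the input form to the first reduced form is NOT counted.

D = 401, ⌊√D⌋ = 20
descent: ρ → (-11,7,8)  [lands on river]
river: ρ → (8,9,-10)
river: ρ → (-10,11,7)
river: ρ → (7,17,-4)
river: ρ → (-4,15,11)
river: ρ → (11,7,-8)
river: ρ → (-8,9,10)
river: ρ → (10,11,-7)
river: ρ → (-7,17,4)
river: ρ → (4,15,-11)
ρ-cycle length = 10 (tail of 1 descent step not counted)

10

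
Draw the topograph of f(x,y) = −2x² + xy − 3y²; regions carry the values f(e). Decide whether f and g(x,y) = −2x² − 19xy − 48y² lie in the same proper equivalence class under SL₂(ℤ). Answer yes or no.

D₁ = -23, D₂ = -23
f is negative-definite; reduce −f:
−f: reduced (well bottom): (2,-1,3) with a≤c, −a<b≤a
flip sign back: reduced form of f is (-2,1,-3)
g is negative-definite; reduce −g:
−g: translate: b→-1 (≡19 mod 4), so (2,19,48)→(2,-1,3)
−g: reduced (well bottom): (2,-1,3) with a≤c, −a<b≤a
flip sign back: reduced form of g is (-2,1,-3)
reduced forms (-2, 1, -3) vs (-2, 1, -3) ⇒ equivalent

yes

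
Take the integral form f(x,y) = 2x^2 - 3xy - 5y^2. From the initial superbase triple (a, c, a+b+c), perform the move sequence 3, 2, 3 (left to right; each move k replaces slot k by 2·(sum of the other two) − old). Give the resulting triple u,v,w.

start (2,-5,-6) = (f(1,0),f(0,1),f(1,1))
replace slot 3: 2·(2+(-5)) − (-6) = 0 → (2,-5,0)
replace slot 2: 2·(2+0) − (-5) = 9 → (2,9,0)
replace slot 3: 2·(2+9) − 0 = 22 → (2,9,22)

2,9,22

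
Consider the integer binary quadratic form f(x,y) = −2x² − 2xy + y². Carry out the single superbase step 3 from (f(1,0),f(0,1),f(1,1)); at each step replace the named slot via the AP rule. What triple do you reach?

start (-2,1,-3) = (f(1,0),f(0,1),f(1,1))
replace slot 3: 2·((-2)+1) − (-3) = 1 → (-2,1,1)

-2,1,1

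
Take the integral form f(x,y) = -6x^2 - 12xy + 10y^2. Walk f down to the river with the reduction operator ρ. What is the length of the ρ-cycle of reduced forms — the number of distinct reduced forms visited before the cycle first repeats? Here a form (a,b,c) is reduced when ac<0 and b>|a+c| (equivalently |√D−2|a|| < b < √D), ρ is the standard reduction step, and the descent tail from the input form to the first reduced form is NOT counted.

D = 384, ⌊√D⌋ = 19
descent: ρ → (10,12,-6)  [lands on river]
river: ρ → (-6,12,10)
river: ρ → (10,8,-8)
river: ρ → (-8,8,10)
ρ-cycle length = 4 (tail of 1 descent step not counted)

4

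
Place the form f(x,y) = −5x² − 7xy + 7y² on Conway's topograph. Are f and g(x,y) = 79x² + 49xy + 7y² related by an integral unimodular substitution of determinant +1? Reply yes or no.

D₁ = 189, D₂ = 189
river cycle of f (length 4): (7, 7, -5), (-5, 13, 1), (1, 13, -5), (-5, 7, 7)
river cycle of g (length 4): (7, 7, -5), (-5, 13, 1), (1, 13, -5), (-5, 7, 7)
cycles coincide ⇒ equivalent

yes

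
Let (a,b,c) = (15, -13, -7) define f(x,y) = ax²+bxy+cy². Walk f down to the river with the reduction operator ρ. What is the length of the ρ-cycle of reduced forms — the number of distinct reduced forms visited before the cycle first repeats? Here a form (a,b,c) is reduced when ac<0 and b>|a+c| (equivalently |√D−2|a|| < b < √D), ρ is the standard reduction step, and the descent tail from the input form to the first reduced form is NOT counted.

D = 589, ⌊√D⌋ = 24
descent: ρ → (-7,13,15)  [lands on river]
river: ρ → (15,17,-5)
river: ρ → (-5,23,3)
river: ρ → (3,19,-19)
river: ρ → (-19,19,3)
river: ρ → (3,23,-5)
river: ρ → (-5,17,15)
river: ρ → (15,13,-7)
river: ρ → (-7,15,13)
river: ρ → (13,11,-9)
river: ρ → (-9,7,15)
river: ρ → (15,23,-1)
river: ρ → (-1,23,15)
river: ρ → (15,7,-9)
river: ρ → (-9,11,13)
river: ρ → (13,15,-7)
ρ-cycle length = 16 (tail of 1 descent step not counted)

16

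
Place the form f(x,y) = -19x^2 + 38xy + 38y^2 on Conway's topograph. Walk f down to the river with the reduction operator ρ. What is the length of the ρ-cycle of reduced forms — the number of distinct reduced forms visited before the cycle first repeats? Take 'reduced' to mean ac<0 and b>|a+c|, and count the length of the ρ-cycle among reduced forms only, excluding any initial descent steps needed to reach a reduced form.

D = 4332, ⌊√D⌋ = 65
river: ρ → (38,38,-19)
river: ρ → (-19,38,38)
ρ-cycle length = 2 (tail of 0 descent steps not counted)

2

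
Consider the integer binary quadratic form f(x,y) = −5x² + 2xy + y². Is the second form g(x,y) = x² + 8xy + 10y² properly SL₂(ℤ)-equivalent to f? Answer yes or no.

D₁ = 24, D₂ = 24
river cycle of f (length 2): (1, 4, -2), (-2, 4, 1)
river cycle of g (length 2): (1, 4, -2), (-2, 4, 1)
cycles coincide ⇒ equivalent

yes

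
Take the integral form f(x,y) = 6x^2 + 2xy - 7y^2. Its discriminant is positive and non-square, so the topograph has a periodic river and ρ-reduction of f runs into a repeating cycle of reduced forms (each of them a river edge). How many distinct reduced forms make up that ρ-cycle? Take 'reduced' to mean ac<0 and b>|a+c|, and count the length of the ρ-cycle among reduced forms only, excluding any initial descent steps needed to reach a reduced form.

D = 172, ⌊√D⌋ = 13
river: ρ → (-7,12,1)
river: ρ → (1,12,-7)
river: ρ → (-7,2,6)
river: ρ → (6,10,-3)
river: ρ → (-3,8,9)
river: ρ → (9,10,-2)
river: ρ → (-2,10,9)
river: ρ → (9,8,-3)
river: ρ → (-3,10,6)
river: ρ → (6,2,-7)
ρ-cycle length = 10 (tail of 0 descent steps not counted)

10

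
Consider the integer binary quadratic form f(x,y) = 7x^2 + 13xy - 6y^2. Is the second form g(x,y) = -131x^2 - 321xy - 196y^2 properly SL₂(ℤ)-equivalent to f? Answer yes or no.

D₁ = 337, D₂ = 337
river cycle of f (length 42): (-6, 11, 9), (9, 7, -8), (-8, 9, 8), (8, 7, -9), (-9, 11, 6), (6, 13, -7), (-7, 15, 4), (4, 17, -3), (-3, 13, 14), (14, 15, -2), … (32 more)
river cycle of g (length 42): (-6, 11, 9), (9, 7, -8), (-8, 9, 8), (8, 7, -9), (-9, 11, 6), (6, 13, -7), (-7, 15, 4), (4, 17, -3), (-3, 13, 14), (14, 15, -2), … (32 more)
cycles coincide ⇒ equivalent

yes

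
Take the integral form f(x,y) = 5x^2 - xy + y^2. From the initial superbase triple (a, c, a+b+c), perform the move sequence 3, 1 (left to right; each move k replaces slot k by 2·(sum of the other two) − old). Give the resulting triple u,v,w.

start (5,1,5) = (f(1,0),f(0,1),f(1,1))
replace slot 3: 2·(5+1) − 5 = 7 → (5,1,7)
replace slot 1: 2·(1+7) − 5 = 11 → (11,1,7)

11,1,7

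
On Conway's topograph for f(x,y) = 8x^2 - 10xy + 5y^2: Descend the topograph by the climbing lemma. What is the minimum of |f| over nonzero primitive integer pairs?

translate: b→6 (≡-10 mod 16), so (8,-10,5)→(8,6,3)
flip: (8,6,3)→(3,-6,8)
translate: b→0 (≡-6 mod 6), so (3,-6,8)→(3,0,5)
reduced (well bottom): (3,0,5) with a≤c, −a<b≤a
well minimum = a = 3

3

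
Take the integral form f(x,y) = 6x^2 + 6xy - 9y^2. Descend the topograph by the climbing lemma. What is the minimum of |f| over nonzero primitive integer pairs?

river: ρ → (-9,12,3)
river: ρ → (3,12,-9)
river: ρ → (-9,6,6)
river: ρ → (6,6,-9)
closes: descent 0, river 4
min |a| on river = 3

3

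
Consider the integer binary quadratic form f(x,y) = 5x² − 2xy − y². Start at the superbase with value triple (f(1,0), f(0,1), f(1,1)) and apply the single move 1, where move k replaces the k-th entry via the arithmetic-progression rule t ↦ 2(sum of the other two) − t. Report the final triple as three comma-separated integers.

start (5,-1,2) = (f(1,0),f(0,1),f(1,1))
replace slot 1: 2·((-1)+2) − 5 = -3 → (-3,-1,2)

-3,-1,2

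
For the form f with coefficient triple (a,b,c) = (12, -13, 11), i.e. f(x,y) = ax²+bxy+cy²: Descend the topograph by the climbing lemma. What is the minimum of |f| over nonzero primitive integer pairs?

translate: b→11 (≡-13 mod 24), so (12,-13,11)→(12,11,10)
flip: (12,11,10)→(10,-11,12)
translate: b→9 (≡-11 mod 20), so (10,-11,12)→(10,9,11)
reduced (well bottom): (10,9,11) with a≤c, −a<b≤a
well minimum = a = 10

10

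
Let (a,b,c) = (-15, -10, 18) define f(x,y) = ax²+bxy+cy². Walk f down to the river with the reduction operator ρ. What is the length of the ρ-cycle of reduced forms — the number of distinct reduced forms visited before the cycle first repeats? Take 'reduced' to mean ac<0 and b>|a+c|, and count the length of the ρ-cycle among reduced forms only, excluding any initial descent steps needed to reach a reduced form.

D = 1180, ⌊√D⌋ = 34
descent: ρ → (18,10,-15)  [lands on river]
river: ρ → (-15,20,13)
river: ρ → (13,32,-3)
river: ρ → (-3,34,2)
river: ρ → (2,34,-3)
river: ρ → (-3,32,13)
river: ρ → (13,20,-15)
river: ρ → (-15,10,18)
river: ρ → (18,26,-7)
river: ρ → (-7,30,10)
river: ρ → (10,30,-7)
river: ρ → (-7,26,18)
ρ-cycle length = 12 (tail of 1 descent step not counted)

12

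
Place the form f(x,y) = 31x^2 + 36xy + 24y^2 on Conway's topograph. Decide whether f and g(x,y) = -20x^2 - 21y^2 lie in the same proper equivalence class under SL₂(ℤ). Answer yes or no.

D₁ = -1680, D₂ = -1680
f: translate: b→-26 (≡36 mod 62), so (31,36,24)→(31,-26,19)
f: flip: (31,-26,19)→(19,26,31)
f: translate: b→-12 (≡26 mod 38), so (19,26,31)→(19,-12,24)
f: reduced (well bottom): (19,-12,24) with a≤c, −a<b≤a
g is negative-definite; reduce −g:
−g: reduced (well bottom): (20,0,21) with a≤c, −a<b≤a
flip sign back: reduced form of g is (-20,0,-21)
reduced forms (19, -12, 24) vs (-20, 0, -21) ⇒ inequivalent

no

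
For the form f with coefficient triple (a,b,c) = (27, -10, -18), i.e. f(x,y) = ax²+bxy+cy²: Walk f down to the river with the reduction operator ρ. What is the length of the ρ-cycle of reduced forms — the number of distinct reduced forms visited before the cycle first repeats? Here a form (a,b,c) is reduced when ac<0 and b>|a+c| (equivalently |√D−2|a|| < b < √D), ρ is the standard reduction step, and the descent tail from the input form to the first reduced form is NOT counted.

D = 2044, ⌊√D⌋ = 45
descent: ρ → (-18,10,27)  [lands on river]
river: ρ → (27,44,-1)
river: ρ → (-1,44,27)
river: ρ → (27,10,-18)
river: ρ → (-18,26,19)
river: ρ → (19,12,-25)
river: ρ → (-25,38,6)
river: ρ → (6,34,-37)
river: ρ → (-37,40,3)
river: ρ → (3,44,-9)
river: ρ → (-9,28,35)
river: ρ → (35,42,-2)
river: ρ → (-2,42,35)
river: ρ → (35,28,-9)
river: ρ → (-9,44,3)
river: ρ → (3,40,-37)
river: ρ → (-37,34,6)
river: ρ → (6,38,-25)
river: ρ → (-25,12,19)
river: ρ → (19,26,-18)
ρ-cycle length = 20 (tail of 1 descent step not counted)

20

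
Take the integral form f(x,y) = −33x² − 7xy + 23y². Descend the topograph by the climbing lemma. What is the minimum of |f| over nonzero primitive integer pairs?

descent: ρ → (23,53,-3)  [lands on river]
river: ρ → (-3,55,5)
river: ρ → (5,55,-3)
river: ρ → (-3,53,23)
river: ρ → (23,39,-17)
river: ρ → (-17,29,33)
river: ρ → (33,37,-13)
river: ρ → (-13,41,27)
river: ρ → (27,13,-27)
river: ρ → (-27,41,13)
river: ρ → (13,37,-33)
river: ρ → (-33,29,17)
river: ρ → (17,39,-23)
river: ρ → (-23,53,3)
river: ρ → (3,55,-5)
river: ρ → (-5,55,3)
river: ρ → (3,53,-23)
river: ρ → (-23,39,17)
river: ρ → (17,29,-33)
river: ρ → (-33,37,13)
river: ρ → (13,41,-27)
river: ρ → (-27,13,27)
river: ρ → (27,41,-13)
river: ρ → (-13,37,33)
river: ρ → (33,29,-17)
river: ρ → (-17,39,23)
closes: descent 1, river 26
min |a| on river = 3

3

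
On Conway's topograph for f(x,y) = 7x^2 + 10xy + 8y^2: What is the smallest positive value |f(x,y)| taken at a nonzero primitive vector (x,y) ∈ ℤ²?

translate: b→-4 (≡10 mod 14), so (7,10,8)→(7,-4,5)
flip: (7,-4,5)→(5,4,7)
reduced (well bottom): (5,4,7) with a≤c, −a<b≤a
well minimum = a = 5

5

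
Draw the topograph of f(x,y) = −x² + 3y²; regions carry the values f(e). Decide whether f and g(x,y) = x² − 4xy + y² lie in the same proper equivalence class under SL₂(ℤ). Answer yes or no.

D₁ = 12, D₂ = 12
river cycle of f (length 2): (-1, 2, 2), (2, 2, -1)
river cycle of g (length 2): (1, 2, -2), (-2, 2, 1)
cycles differ ⇒ inequivalent

no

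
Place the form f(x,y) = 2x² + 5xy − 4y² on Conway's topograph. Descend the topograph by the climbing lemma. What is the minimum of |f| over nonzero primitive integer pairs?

river: ρ → (-4,3,3)
river: ρ → (3,3,-4)
river: ρ → (-4,5,2)
river: ρ → (2,7,-1)
river: ρ → (-1,7,2)
river: ρ → (2,5,-4)
closes: descent 0, river 6
min |a| on river = 1

1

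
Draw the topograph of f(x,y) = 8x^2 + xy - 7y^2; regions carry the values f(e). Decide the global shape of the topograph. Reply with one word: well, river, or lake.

D = b²−4ac = 1² − 4·8·(-7) = 225
D = 15² is a perfect square ⇒ form factors over ℤ ⇒ lakes

lake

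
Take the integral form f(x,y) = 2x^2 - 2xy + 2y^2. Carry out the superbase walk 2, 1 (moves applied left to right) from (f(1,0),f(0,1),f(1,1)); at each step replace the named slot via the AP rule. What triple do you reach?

start (2,2,2) = (f(1,0),f(0,1),f(1,1))
replace slot 2: 2·(2+2) − 2 = 6 → (2,6,2)
replace slot 1: 2·(6+2) − 2 = 14 → (14,6,2)

14,6,2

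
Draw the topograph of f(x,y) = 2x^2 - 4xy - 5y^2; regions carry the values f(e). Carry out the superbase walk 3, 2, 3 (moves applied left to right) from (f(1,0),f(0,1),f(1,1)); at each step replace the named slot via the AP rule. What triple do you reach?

start (2,-5,-7) = (f(1,0),f(0,1),f(1,1))
replace slot 3: 2·(2+(-5)) − (-7) = 1 → (2,-5,1)
replace slot 2: 2·(2+1) − (-5) = 11 → (2,11,1)
replace slot 3: 2·(2+11) − 1 = 25 → (2,11,25)

2,11,25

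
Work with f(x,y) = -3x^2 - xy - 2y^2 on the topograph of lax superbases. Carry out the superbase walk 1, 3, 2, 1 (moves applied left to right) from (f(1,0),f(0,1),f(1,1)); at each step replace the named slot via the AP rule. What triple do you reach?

start (-3,-2,-6) = (f(1,0),f(0,1),f(1,1))
replace slot 1: 2·((-2)+(-6)) − (-3) = -13 → (-13,-2,-6)
replace slot 3: 2·((-13)+(-2)) − (-6) = -24 → (-13,-2,-24)
replace slot 2: 2·((-13)+(-24)) − (-2) = -72 → (-13,-72,-24)
replace slot 1: 2·((-72)+(-24)) − (-13) = -179 → (-179,-72,-24)

-179,-72,-24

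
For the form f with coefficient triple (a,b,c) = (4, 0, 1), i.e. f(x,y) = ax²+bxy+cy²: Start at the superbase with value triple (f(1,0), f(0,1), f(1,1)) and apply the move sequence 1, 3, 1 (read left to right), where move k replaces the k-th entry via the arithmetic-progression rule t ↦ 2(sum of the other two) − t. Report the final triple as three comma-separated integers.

start (4,1,5) = (f(1,0),f(0,1),f(1,1))
replace slot 1: 2·(1+5) − 4 = 8 → (8,1,5)
replace slot 3: 2·(8+1) − 5 = 13 → (8,1,13)
replace slot 1: 2·(1+13) − 8 = 20 → (20,1,13)

20,1,13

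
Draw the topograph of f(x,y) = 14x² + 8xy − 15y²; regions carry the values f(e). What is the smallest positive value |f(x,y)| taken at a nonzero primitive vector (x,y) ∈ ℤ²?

river: ρ → (-15,22,7)
river: ρ → (7,20,-18)
river: ρ → (-18,16,9)
river: ρ → (9,20,-14)
river: ρ → (-14,8,15)
river: ρ → (15,22,-7)
river: ρ → (-7,20,18)
river: ρ → (18,16,-9)
river: ρ → (-9,20,14)
river: ρ → (14,8,-15)
closes: descent 0, river 10
min |a| on river = 7

7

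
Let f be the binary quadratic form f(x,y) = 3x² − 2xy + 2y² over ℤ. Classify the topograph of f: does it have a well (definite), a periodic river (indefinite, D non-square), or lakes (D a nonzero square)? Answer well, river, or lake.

D = b²−4ac = (-2)² − 4·3·2 = -20
D < 0 ⇒ definite ⇒ every region one sign ⇒ single well

well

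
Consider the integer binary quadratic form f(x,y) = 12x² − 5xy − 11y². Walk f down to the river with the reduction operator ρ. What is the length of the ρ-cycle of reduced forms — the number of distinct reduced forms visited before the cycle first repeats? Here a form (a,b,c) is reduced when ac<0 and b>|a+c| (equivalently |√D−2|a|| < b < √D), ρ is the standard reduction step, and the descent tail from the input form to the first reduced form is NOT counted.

D = 553, ⌊√D⌋ = 23
descent: ρ → (-11,5,12)  [lands on river]
river: ρ → (12,19,-4)
river: ρ → (-4,21,7)
river: ρ → (7,21,-4)
river: ρ → (-4,19,12)
river: ρ → (12,5,-11)
river: ρ → (-11,17,6)
river: ρ → (6,19,-8)
river: ρ → (-8,13,12)
river: ρ → (12,11,-9)
river: ρ → (-9,7,14)
river: ρ → (14,21,-2)
river: ρ → (-2,23,3)
river: ρ → (3,19,-16)
river: ρ → (-16,13,6)
river: ρ → (6,23,-1)
river: ρ → (-1,23,6)
river: ρ → (6,13,-16)
river: ρ → (-16,19,3)
river: ρ → (3,23,-2)
river: ρ → (-2,21,14)
river: ρ → (14,7,-9)
river: ρ → (-9,11,12)
river: ρ → (12,13,-8)
river: ρ → (-8,19,6)
river: ρ → (6,17,-11)
ρ-cycle length = 26 (tail of 1 descent step not counted)

26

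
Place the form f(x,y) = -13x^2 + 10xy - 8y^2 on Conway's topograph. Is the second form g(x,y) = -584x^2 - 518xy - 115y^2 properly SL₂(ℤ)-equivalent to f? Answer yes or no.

D₁ = -316, D₂ = -316
f is negative-definite; reduce −f:
−f: flip: (13,-10,8)→(8,10,13)
−f: translate: b→-6 (≡10 mod 16), so (8,10,13)→(8,-6,11)
−f: reduced (well bottom): (8,-6,11) with a≤c, −a<b≤a
flip sign back: reduced form of f is (-8,6,-11)
g is negative-definite; reduce −g:
−g: flip: (584,518,115)→(115,-518,584)
−g: translate: b→-58 (≡-518 mod 230), so (115,-518,584)→(115,-58,8)
−g: flip: (115,-58,8)→(8,58,115)
−g: translate: b→-6 (≡58 mod 16), so (8,58,115)→(8,-6,11)
−g: reduced (well bottom): (8,-6,11) with a≤c, −a<b≤a
flip sign back: reduced form of g is (-8,6,-11)
reduced forms (-8, 6, -11) vs (-8, 6, -11) ⇒ equivalent

yes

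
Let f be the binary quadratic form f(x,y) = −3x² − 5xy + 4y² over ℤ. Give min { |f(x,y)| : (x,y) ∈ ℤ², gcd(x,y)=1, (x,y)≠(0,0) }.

descent: ρ → (4,5,-3)  [lands on river]
river: ρ → (-3,7,2)
river: ρ → (2,5,-6)
river: ρ → (-6,7,1)
river: ρ → (1,7,-6)
river: ρ → (-6,5,2)
river: ρ → (2,7,-3)
river: ρ → (-3,5,4)
river: ρ → (4,3,-4)
river: ρ → (-4,5,3)
river: ρ → (3,7,-2)
river: ρ → (-2,5,6)
river: ρ → (6,7,-1)
river: ρ → (-1,7,6)
river: ρ → (6,5,-2)
river: ρ → (-2,7,3)
river: ρ → (3,5,-4)
river: ρ → (-4,3,4)
closes: descent 1, river 18
min |a| on river = 1

1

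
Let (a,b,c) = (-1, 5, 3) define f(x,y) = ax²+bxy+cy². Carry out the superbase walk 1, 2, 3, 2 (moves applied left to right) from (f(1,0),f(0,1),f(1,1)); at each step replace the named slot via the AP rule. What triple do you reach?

start (-1,3,7) = (f(1,0),f(0,1),f(1,1))
replace slot 1: 2·(3+7) − (-1) = 21 → (21,3,7)
replace slot 2: 2·(21+7) − 3 = 53 → (21,53,7)
replace slot 3: 2·(21+53) − 7 = 141 → (21,53,141)
replace slot 2: 2·(21+141) − 53 = 271 → (21,271,141)

21,271,141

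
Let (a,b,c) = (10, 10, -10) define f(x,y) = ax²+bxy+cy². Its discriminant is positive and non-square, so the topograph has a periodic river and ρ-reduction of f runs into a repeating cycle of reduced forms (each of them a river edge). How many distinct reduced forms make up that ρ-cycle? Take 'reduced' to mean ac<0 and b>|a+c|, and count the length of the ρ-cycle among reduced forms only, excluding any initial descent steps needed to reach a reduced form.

D = 500, ⌊√D⌋ = 22
river: ρ → (-10,10,10)
river: ρ → (10,10,-10)
ρ-cycle length = 2 (tail of 0 descent steps not counted)

2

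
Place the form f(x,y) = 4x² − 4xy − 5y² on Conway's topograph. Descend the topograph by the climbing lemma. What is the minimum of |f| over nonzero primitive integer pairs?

descent: ρ → (-5,4,4)  [lands on river]
river: ρ → (4,4,-5)
river: ρ → (-5,6,3)
river: ρ → (3,6,-5)
closes: descent 1, river 4
min |a| on river = 3

3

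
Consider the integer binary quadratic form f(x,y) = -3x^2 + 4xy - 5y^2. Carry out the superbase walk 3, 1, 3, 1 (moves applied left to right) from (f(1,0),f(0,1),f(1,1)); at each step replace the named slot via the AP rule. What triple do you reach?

start (-3,-5,-4) = (f(1,0),f(0,1),f(1,1))
replace slot 3: 2·((-3)+(-5)) − (-4) = -12 → (-3,-5,-12)
replace slot 1: 2·((-5)+(-12)) − (-3) = -31 → (-31,-5,-12)
replace slot 3: 2·((-31)+(-5)) − (-12) = -60 → (-31,-5,-60)
replace slot 1: 2·((-5)+(-60)) − (-31) = -99 → (-99,-5,-60)

-99,-5,-60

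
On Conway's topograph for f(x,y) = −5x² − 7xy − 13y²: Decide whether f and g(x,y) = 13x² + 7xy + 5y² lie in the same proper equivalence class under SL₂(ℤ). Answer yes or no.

D₁ = -211, D₂ = -211
f is negative-definite; reduce −f:
−f: translate: b→-3 (≡7 mod 10), so (5,7,13)→(5,-3,11)
−f: reduced (well bottom): (5,-3,11) with a≤c, −a<b≤a
flip sign back: reduced form of f is (-5,3,-11)
g: flip: (13,7,5)→(5,-7,13)
g: translate: b→3 (≡-7 mod 10), so (5,-7,13)→(5,3,11)
g: reduced (well bottom): (5,3,11) with a≤c, −a<b≤a
reduced forms (-5, 3, -11) vs (5, 3, 11) ⇒ inequivalent

no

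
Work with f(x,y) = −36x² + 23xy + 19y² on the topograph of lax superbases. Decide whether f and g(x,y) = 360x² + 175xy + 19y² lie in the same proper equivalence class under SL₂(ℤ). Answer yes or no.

D₁ = 3265, D₂ = 3265
river cycle of f (length 66): (19, 53, -6), (-6, 55, 10), (10, 45, -31), (-31, 17, 24), (24, 31, -24), (-24, 17, 31), (31, 45, -10), (-10, 55, 6), (6, 53, -19), (-19, 23, 36), … (56 more)
river cycle of g (length 66): (19, 53, -6), (-6, 55, 10), (10, 45, -31), (-31, 17, 24), (24, 31, -24), (-24, 17, 31), (31, 45, -10), (-10, 55, 6), (6, 53, -19), (-19, 23, 36), … (56 more)
cycles coincide ⇒ equivalent

yes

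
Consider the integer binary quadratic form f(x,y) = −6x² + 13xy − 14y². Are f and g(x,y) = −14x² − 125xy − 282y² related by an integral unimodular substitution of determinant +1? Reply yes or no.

D₁ = -167, D₂ = -167
f is negative-definite; reduce −f:
−f: translate: b→-1 (≡-13 mod 12), so (6,-13,14)→(6,-1,7)
−f: reduced (well bottom): (6,-1,7) with a≤c, −a<b≤a
flip sign back: reduced form of f is (-6,1,-7)
g is negative-definite; reduce −g:
−g: translate: b→13 (≡125 mod 28), so (14,125,282)→(14,13,6)
−g: flip: (14,13,6)→(6,-13,14)
−g: translate: b→-1 (≡-13 mod 12), so (6,-13,14)→(6,-1,7)
−g: reduced (well bottom): (6,-1,7) with a≤c, −a<b≤a
flip sign back: reduced form of g is (-6,1,-7)
reduced forms (-6, 1, -7) vs (-6, 1, -7) ⇒ equivalent

yes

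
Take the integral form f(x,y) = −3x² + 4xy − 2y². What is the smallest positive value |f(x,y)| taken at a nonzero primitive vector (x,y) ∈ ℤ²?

translate: b→2 (≡-4 mod 6), so (3,-4,2)→(3,2,1)
flip: (3,2,1)→(1,-2,3)
translate: b→0 (≡-2 mod 2), so (1,-2,3)→(1,0,2)
reduced (well bottom): (1,0,2) with a≤c, −a<b≤a
well minimum |f| = |-1| = 1 (negative-definite)

1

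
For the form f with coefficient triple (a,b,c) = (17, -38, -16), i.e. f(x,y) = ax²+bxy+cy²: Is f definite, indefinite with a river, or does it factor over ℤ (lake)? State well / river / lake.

D = b²−4ac = (-38)² − 4·17·(-16) = 2532
D > 0 non-square ⇒ indefinite ⇒ periodic river

river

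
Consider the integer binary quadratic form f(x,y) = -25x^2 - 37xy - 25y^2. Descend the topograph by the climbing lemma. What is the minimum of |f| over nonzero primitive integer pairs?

translate: b→-13 (≡37 mod 50), so (25,37,25)→(25,-13,13)
flip: (25,-13,13)→(13,13,25)
reduced (well bottom): (13,13,25) with a≤c, −a<b≤a
well minimum |f| = |-13| = 13 (negative-definite)

13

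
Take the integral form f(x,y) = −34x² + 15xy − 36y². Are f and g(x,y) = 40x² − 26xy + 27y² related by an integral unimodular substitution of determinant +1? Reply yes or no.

D₁ = -4671, D₂ = -3644
discriminants differ ⇒ not SL₂(ℤ)-equivalent

no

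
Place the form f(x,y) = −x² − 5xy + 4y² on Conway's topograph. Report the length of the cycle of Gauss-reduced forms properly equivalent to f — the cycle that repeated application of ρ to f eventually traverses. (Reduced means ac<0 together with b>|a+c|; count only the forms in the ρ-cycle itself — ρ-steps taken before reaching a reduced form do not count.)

D = 41, ⌊√D⌋ = 6
descent: ρ → (4,5,-1)  [lands on river]
river: ρ → (-1,5,4)
river: ρ → (4,3,-2)
river: ρ → (-2,5,2)
river: ρ → (2,3,-4)
river: ρ → (-4,5,1)
river: ρ → (1,5,-4)
river: ρ → (-4,3,2)
river: ρ → (2,5,-2)
river: ρ → (-2,3,4)
ρ-cycle length = 10 (tail of 1 descent step not counted)

10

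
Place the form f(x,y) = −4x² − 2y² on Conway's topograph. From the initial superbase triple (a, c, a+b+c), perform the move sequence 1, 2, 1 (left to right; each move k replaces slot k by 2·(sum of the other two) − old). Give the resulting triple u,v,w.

start (-4,-2,-6) = (f(1,0),f(0,1),f(1,1))
replace slot 1: 2·((-2)+(-6)) − (-4) = -12 → (-12,-2,-6)
replace slot 2: 2·((-12)+(-6)) − (-2) = -34 → (-12,-34,-6)
replace slot 1: 2·((-34)+(-6)) − (-12) = -68 → (-68,-34,-6)

-68,-34,-6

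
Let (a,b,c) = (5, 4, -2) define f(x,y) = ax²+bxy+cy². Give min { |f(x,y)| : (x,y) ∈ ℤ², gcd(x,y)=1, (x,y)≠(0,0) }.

river: ρ → (-2,4,5)
river: ρ → (5,6,-1)
river: ρ → (-1,6,5)
river: ρ → (5,4,-2)
closes: descent 0, river 4
min |a| on river = 1

1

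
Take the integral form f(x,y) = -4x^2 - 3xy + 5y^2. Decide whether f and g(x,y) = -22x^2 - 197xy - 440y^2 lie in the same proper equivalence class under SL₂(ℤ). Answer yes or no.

D₁ = 89, D₂ = 89
river cycle of f (length 14): (5, 3, -4), (-4, 5, 4), (4, 3, -5), (-5, 7, 2), (2, 9, -1), (-1, 9, 2), (2, 7, -5), (-5, 3, 4), (4, 5, -4), (-4, 3, 5), … (4 more)
river cycle of g (length 14): (-4, 5, 4), (4, 3, -5), (-5, 7, 2), (2, 9, -1), (-1, 9, 2), (2, 7, -5), (-5, 3, 4), (4, 5, -4), (-4, 3, 5), (5, 7, -2), … (4 more)
cycles coincide ⇒ equivalent

yes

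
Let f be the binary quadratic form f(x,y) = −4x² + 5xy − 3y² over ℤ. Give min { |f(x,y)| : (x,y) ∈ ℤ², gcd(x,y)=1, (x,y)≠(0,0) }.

translate: b→3 (≡-5 mod 8), so (4,-5,3)→(4,3,2)
flip: (4,3,2)→(2,-3,4)
translate: b→1 (≡-3 mod 4), so (2,-3,4)→(2,1,3)
reduced (well bottom): (2,1,3) with a≤c, −a<b≤a
well minimum |f| = |-2| = 2 (negative-definite)

2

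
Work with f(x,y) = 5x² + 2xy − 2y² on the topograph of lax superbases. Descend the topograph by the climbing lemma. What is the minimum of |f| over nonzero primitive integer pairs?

descent: ρ → (-2,6,1)  [lands on river]
river: ρ → (1,6,-2)
closes: descent 1, river 2
min |a| on river = 1

1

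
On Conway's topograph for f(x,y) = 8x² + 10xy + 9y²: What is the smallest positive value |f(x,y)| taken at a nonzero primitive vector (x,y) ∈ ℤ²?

translate: b→-6 (≡10 mod 16), so (8,10,9)→(8,-6,7)
flip: (8,-6,7)→(7,6,8)
reduced (well bottom): (7,6,8) with a≤c, −a<b≤a
well minimum = a = 7

7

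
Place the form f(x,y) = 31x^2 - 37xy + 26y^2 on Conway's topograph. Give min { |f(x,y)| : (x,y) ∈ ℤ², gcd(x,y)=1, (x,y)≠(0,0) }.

translate: b→25 (≡-37 mod 62), so (31,-37,26)→(31,25,20)
flip: (31,25,20)→(20,-25,31)
translate: b→15 (≡-25 mod 40), so (20,-25,31)→(20,15,26)
reduced (well bottom): (20,15,26) with a≤c, −a<b≤a
well minimum = a = 20

20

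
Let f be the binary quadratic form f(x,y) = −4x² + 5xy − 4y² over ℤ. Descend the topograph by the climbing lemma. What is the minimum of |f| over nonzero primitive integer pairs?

translate: b→3 (≡-5 mod 8), so (4,-5,4)→(4,3,3)
flip: (4,3,3)→(3,-3,4)
translate: b→3 (≡-3 mod 6), so (3,-3,4)→(3,3,4)
reduced (well bottom): (3,3,4) with a≤c, −a<b≤a
well minimum |f| = |-3| = 3 (negative-definite)

3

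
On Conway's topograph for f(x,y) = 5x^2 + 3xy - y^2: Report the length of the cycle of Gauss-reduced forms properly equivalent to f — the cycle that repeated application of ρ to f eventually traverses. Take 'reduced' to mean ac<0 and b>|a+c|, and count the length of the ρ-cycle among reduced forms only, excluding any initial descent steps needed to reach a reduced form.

D = 29, ⌊√D⌋ = 5
descent: ρ → (-1,5,1)  [lands on river]
river: ρ → (1,5,-1)
ρ-cycle length = 2 (tail of 1 descent step not counted)

2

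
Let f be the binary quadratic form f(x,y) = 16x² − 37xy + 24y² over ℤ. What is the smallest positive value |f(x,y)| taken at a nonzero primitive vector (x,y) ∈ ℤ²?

translate: b→-5 (≡-37 mod 32), so (16,-37,24)→(16,-5,3)
flip: (16,-5,3)→(3,5,16)
translate: b→-1 (≡5 mod 6), so (3,5,16)→(3,-1,14)
reduced (well bottom): (3,-1,14) with a≤c, −a<b≤a
well minimum = a = 3

3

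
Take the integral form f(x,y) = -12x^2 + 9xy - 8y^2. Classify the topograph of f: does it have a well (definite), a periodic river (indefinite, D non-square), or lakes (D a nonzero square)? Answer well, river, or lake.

D = b²−4ac = 9² − 4·(-12)·(-8) = -303
D < 0 ⇒ definite ⇒ every region one sign ⇒ single well

well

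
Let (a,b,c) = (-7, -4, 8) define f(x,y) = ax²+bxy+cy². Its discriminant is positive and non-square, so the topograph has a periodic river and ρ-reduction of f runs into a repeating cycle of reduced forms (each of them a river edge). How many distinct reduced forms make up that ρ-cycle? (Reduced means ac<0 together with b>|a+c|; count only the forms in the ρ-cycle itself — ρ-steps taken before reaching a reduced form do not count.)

D = 240, ⌊√D⌋ = 15
descent: ρ → (8,4,-7)  [lands on river]
river: ρ → (-7,10,5)
river: ρ → (5,10,-7)
river: ρ → (-7,4,8)
river: ρ → (8,12,-3)
river: ρ → (-3,12,8)
ρ-cycle length = 6 (tail of 1 descent step not counted)

6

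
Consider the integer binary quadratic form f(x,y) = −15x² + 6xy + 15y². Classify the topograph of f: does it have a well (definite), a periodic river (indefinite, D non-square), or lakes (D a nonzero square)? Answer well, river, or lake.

D = b²−4ac = 6² − 4·(-15)·15 = 936
D > 0 non-square ⇒ indefinite ⇒ periodic river

river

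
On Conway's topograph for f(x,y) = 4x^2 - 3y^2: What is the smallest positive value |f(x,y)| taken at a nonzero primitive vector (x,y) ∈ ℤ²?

descent: ρ → (-3,6,1)  [lands on river]
river: ρ → (1,6,-3)
closes: descent 1, river 2
min |a| on river = 1

1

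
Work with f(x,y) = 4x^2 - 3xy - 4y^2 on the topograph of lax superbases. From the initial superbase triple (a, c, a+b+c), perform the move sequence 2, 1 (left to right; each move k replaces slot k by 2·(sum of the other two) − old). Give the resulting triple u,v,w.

start (4,-4,-3) = (f(1,0),f(0,1),f(1,1))
replace slot 2: 2·(4+(-3)) − (-4) = 6 → (4,6,-3)
replace slot 1: 2·(6+(-3)) − 4 = 2 → (2,6,-3)

2,6,-3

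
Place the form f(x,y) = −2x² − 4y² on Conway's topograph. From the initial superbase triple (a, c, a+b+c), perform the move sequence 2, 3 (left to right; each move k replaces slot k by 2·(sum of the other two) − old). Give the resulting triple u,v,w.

start (-2,-4,-6) = (f(1,0),f(0,1),f(1,1))
replace slot 2: 2·((-2)+(-6)) − (-4) = -12 → (-2,-12,-6)
replace slot 3: 2·((-2)+(-12)) − (-6) = -22 → (-2,-12,-22)

-2,-12,-22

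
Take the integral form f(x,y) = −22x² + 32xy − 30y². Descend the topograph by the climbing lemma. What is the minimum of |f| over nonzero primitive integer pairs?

translate: b→12 (≡-32 mod 44), so (22,-32,30)→(22,12,20)
flip: (22,12,20)→(20,-12,22)
reduced (well bottom): (20,-12,22) with a≤c, −a<b≤a
well minimum |f| = |-20| = 20 (negative-definite)

20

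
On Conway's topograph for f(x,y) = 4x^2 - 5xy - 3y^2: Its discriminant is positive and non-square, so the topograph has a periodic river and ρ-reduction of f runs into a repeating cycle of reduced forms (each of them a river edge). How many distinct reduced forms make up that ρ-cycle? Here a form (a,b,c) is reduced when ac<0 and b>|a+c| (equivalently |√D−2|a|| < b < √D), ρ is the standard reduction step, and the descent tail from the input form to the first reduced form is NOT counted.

D = 73, ⌊√D⌋ = 8
descent: ρ → (-3,5,4)  [lands on river]
river: ρ → (4,3,-4)
river: ρ → (-4,5,3)
river: ρ → (3,7,-2)
river: ρ → (-2,5,6)
river: ρ → (6,7,-1)
river: ρ → (-1,7,6)
river: ρ → (6,5,-2)
river: ρ → (-2,7,3)
river: ρ → (3,5,-4)
river: ρ → (-4,3,4)
river: ρ → (4,5,-3)
river: ρ → (-3,7,2)
river: ρ → (2,5,-6)
river: ρ → (-6,7,1)
river: ρ → (1,7,-6)
river: ρ → (-6,5,2)
river: ρ → (2,7,-3)
ρ-cycle length = 18 (tail of 1 descent step not counted)

18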